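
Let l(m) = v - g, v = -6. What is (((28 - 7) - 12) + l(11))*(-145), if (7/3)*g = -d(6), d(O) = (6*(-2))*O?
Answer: 28275/7 ≈ 4039.3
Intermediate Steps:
d(O) = -12*O
g = 216/7 (g = 3*(-(-12)*6)/7 = 3*(-1*(-72))/7 = (3/7)*72 = 216/7 ≈ 30.857)
l(m) = -258/7 (l(m) = -6 - 1*216/7 = -6 - 216/7 = -258/7)
(((28 - 7) - 12) + l(11))*(-145) = (((28 - 7) - 12) - 258/7)*(-145) = ((21 - 12) - 258/7)*(-145) = (9 - 258/7)*(-145) = -195/7*(-145) = 28275/7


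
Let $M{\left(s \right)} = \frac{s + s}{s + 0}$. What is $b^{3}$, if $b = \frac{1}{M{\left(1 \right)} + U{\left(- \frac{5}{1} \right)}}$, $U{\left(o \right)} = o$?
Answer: $- \frac{1}{27} \approx -0.037037$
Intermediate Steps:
$M{\left(s \right)} = 2$ ($M{\left(s \right)} = \frac{2 s}{s} = 2$)
$b = - \frac{1}{3}$ ($b = \frac{1}{2 - \frac{5}{1}} = \frac{1}{2 - 5} = \frac{1}{-3} = - \frac{1}{3} \approx -0.33333$)
$b^{3} = \left(- \frac{1}{3}\right)^{3} = - \frac{1}{27}$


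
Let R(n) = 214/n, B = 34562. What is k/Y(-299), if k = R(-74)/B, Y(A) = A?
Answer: 107/382359406 ≈ 2.7984e-7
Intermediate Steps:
k = -107/1278794 (k = (214/(-74))/34562 = (214*(-1/74))*(1/34562) = -107/37*1/34562 = -107/1278794 ≈ -8.3673e-5)
k/Y(-299) = -107/1278794/(-299) = -107/1278794*(-1/299) = 107/382359406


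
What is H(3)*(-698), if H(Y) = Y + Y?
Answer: -4188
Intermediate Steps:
H(Y) = 2*Y
H(3)*(-698) = (2*3)*(-698) = 6*(-698) = -4188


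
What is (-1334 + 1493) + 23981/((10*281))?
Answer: 470771/2810 ≈ 167.53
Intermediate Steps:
(-1334 + 1493) + 23981/((10*281)) = 159 + 23981/2810 = 470771/2810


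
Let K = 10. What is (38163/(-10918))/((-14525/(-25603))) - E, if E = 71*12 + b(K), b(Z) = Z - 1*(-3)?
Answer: -138152204039/158583950 ≈ -871.16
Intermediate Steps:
b(Z) = 3 + Z (b(Z) = Z + 3 = 3 + Z)
E = 865 (E = 71*12 + (3 + 10) = 852 + 13 = 865)
(38163/(-10918))/((-14525/(-25603))) - E = (38163/(-10918))/((-14525/(-25603))) - 1*865 = (38163*(-1/10918))/((-14525*(-1/25603))) - 865 = -38163/(10918*14525/25603) - 865 = -38163/10918*25603/14525 - 865 = -977087289/158583950 - 865 = -138152204039/158583950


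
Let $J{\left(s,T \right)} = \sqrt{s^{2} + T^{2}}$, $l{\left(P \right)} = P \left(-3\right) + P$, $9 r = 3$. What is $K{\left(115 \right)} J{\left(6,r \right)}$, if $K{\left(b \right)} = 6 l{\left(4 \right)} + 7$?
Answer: $- \frac{205 \sqrt{13}}{3} \approx -246.38$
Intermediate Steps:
$r = \frac{1}{3}$ ($r = \frac{1}{9} \cdot 3 = \frac{1}{3} \approx 0.33333$)
$l{\left(P \right)} = - 2 P$ ($l{\left(P \right)} = - 3 P + P = - 2 P$)
$J{\left(s,T \right)} = \sqrt{T^{2} + s^{2}}$
$K{\left(b \right)} = -41$ ($K{\left(b \right)} = 6 \left(\left(-2\right) 4\right) + 7 = 6 \left(-8\right) + 7 = -48 + 7 = -41$)
$K{\left(115 \right)} J{\left(6,r \right)} = - 41 \sqrt{\left(\frac{1}{3}\right)^{2} + 6^{2}} = - 41 \sqrt{\frac{1}{9} + 36} = - 41 \sqrt{\frac{325}{9}} = - 41 \frac{5 \sqrt{13}}{3} = - \frac{205 \sqrt{13}}{3}$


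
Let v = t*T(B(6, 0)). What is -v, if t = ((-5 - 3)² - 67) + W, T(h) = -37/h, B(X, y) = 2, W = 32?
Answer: 1073/2 ≈ 536.50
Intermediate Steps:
t = 29 (t = ((-5 - 3)² - 67) + 32 = ((-8)² - 67) + 32 = (64 - 67) + 32 = -3 + 32 = 29)
v = -1073/2 (v = 29*(-37/2) = -1073/2 ≈ -536.50)
-v = -1*(-1073/2) = 1073/2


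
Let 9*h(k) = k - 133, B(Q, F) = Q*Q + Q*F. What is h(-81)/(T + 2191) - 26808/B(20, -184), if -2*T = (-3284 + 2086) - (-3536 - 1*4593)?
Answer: 77050771/9405810 ≈ 8.1918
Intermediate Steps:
B(Q, F) = Q² + F*Q
h(k) = -133/9 + k/9 (h(k) = (k - 133)/9 = (-133 + k)/9 = -133/9 + k/9)
T = -6931/2 (T = -((-3284 + 2086) - (-3536 - 1*4593))/2 = -(-1198 - (-3536 - 4593))/2 = -(-1198 - 1*(-8129))/2 = -(-1198 + 8129)/2 = -½*6931 = -6931/2 ≈ -3465.5)
h(-81)/(T + 2191) - 26808/B(20, -184) = (-133/9 + (⅑)*(-81))/(-6931/2 + 2191) - 26808*1/(20*(-184 + 20)) = (-133/9 - 9)/(-2549/2) - 26808/(20*(-164)) = -214/9*(-2/2549) - 26808/(-3280) = 428/22941 - 26808*(-1/3280) = 428/22941 + 3351/410 = 77050771/9405810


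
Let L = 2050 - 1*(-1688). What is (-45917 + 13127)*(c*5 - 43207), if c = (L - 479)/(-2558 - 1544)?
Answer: 2906036850555/2051 ≈ 1.4169e+9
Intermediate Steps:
L = 3738 (L = 2050 + 1688 = 3738)
c = -3259/4102 (c = (3738 - 479)/(-2558 - 1544) = 3259/(-4102) = 3259*(-1/4102) = -3259/4102 ≈ -0.79449)
(-45917 + 13127)*(c*5 - 43207) = (-45917 + 13127)*(-3259/4102*5 - 43207) = -32790*(-16295/4102 - 43207) = -32790*(-177251409/4102) = 2906036850555/2051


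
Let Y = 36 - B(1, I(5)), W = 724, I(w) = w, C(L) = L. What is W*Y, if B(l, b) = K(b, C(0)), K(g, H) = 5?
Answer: 22444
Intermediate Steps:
B(l, b) = 5
Y = 31 (Y = 36 - 1*5 = 36 - 5 = 31)
W*Y = 724*31 = 22444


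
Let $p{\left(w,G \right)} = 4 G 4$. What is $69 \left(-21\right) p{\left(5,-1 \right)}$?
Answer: $23184$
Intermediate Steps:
$p{\left(w,G \right)} = 16 G$
$69 \left(-21\right) p{\left(5,-1 \right)} = 69 \left(-21\right) 16 \left(-1\right) = \left(-1449\right) \left(-16\right) = 23184$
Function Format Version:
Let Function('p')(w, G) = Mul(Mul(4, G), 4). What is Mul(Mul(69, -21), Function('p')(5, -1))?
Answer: 23184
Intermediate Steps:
Function('p')(w, G) = Mul(16, G)
Mul(Mul(69, -21), Function('p')(5, -1)) = Mul(Mul(69, -21), Mul(16, -1)) = Mul(-1449, -16) = 23184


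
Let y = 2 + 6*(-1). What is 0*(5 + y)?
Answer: 0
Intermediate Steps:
y = -4 (y = 2 - 6 = -4)
0*(5 + y) = 0*(5 - 4) = 0*1 = 0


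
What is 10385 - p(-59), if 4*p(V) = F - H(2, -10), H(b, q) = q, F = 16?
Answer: 20757/2 ≈ 10379.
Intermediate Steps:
p(V) = 13/2 (p(V) = (16 - 1*(-10))/4 = (16 + 10)/4 = (1/4)*26 = 13/2)
10385 - p(-59) = 10385 - 1*13/2 = 10385 - 13/2 = 20757/2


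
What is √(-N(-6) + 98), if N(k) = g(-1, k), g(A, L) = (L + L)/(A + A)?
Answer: 2*√23 ≈ 9.5917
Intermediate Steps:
g(A, L) = L/A (g(A, L) = (2*L)/((2*A)) = (2*L)*(1/(2*A)) = L/A)
N(k) = -k (N(k) = k/(-1) = k*(-1) = -k)
√(-N(-6) + 98) = √(-(-1)*(-6) + 98) = √(-1*6 + 98) = √(-6 + 98) = √92 = 2*√23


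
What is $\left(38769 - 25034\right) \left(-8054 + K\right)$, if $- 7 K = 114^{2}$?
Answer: $- \frac{952851890}{7} \approx -1.3612 \cdot 10^{8}$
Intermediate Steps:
$K = - \frac{12996}{7}$ ($K = - \frac{114^{2}}{7} = \left(- \frac{1}{7}\right) 12996 = - \frac{12996}{7} \approx -1856.6$)
$\left(38769 - 25034\right) \left(-8054 + K\right) = \left(38769 - 25034\right) \left(-8054 - \frac{12996}{7}\right) = 13735 \left(- \frac{69374}{7}\right) = - \frac{952851890}{7}$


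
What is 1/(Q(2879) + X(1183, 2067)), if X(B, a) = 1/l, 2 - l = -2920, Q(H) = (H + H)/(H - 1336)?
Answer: 4508646/16826419 ≈ 0.26795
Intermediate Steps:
Q(H) = 2*H/(-1336 + H) (Q(H) = (2*H)/(-1336 + H) = 2*H/(-1336 + H))
l = 2922 (l = 2 - 1*(-2920) = 2 + 2920 = 2922)
X(B, a) = 1/2922
1/(Q(2879) + X(1183, 2067)) = 1/(2*2879/(-1336 + 2879) + 1/2922) = 1/(2*2879/1543 + 1/2922) = 1/(2*2879*(1/1543) + 1/2922) = 1/(5758/1543 + 1/2922) = 1/(16826419/4508646) = 4508646/16826419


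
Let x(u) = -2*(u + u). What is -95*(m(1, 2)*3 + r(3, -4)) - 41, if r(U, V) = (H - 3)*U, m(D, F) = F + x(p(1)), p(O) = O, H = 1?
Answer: 1099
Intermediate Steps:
x(u) = -4*u
m(D, F) = -4 + F (m(D, F) = F - 4*1 = F - 4 = -4 + F)
r(U, V) = -2*U (r(U, V) = (1 - 3)*U = -2*U)
-95*(m(1, 2)*3 + r(3, -4)) - 41 = -95*((-4 + 2)*3 - 2*3) - 41 = -95*(-2*3 - 6) - 41 = -95*(-6 - 6) - 41 = -95*(-12) - 41 = 1140 - 41 = 1099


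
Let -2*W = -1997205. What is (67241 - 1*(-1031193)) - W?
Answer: 199663/2 ≈ 99832.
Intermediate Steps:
W = 1997205/2 (W = -½*(-1997205) = 1997205/2 ≈ 9.9860e+5)
(67241 - 1*(-1031193)) - W = (67241 - 1*(-1031193)) - 1*1997205/2 = (67241 + 1031193) - 1997205/2 = 1098434 - 1997205/2 = 199663/2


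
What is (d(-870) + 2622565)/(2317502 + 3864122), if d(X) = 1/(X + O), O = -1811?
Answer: 1757774191/4143233486 ≈ 0.42425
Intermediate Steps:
d(X) = 1/(-1811 + X) (d(X) = 1/(X - 1811) = 1/(-1811 + X))
(d(-870) + 2622565)/(2317502 + 3864122) = (1/(-1811 - 870) + 2622565)/(2317502 + 3864122) = (1/(-2681) + 2622565)/6181624 = (-1/2681 + 2622565)*(1/6181624) = (7031096764/2681)*(1/6181624) = 1757774191/4143233486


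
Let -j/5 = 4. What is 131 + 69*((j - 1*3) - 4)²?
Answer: 50432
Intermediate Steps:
j = -20 (j = -5*4 = -20)
131 + 69*((j - 1*3) - 4)² = 131 + 69*((-20 - 1*3) - 4)² = 131 + 69*((-20 - 3) - 4)² = 131 + 69*(-23 - 4)² = 131 + 69*(-27)² = 131 + 69*729 = 131 + 50301 = 50432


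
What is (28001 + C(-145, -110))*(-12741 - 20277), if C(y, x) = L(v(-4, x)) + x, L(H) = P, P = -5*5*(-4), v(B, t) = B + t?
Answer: -924206838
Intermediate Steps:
P = 100 (P = -25*(-4) = 100)
L(H) = 100
C(y, x) = 100 + x
(28001 + C(-145, -110))*(-12741 - 20277) = (28001 + (100 - 110))*(-12741 - 20277) = (28001 - 10)*(-33018) = 27991*(-33018) = -924206838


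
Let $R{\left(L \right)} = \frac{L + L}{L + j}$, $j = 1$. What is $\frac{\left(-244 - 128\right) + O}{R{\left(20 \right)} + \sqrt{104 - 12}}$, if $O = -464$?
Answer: $\frac{175560}{9743} - \frac{184338 \sqrt{23}}{9743} \approx -72.718$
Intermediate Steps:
$R{\left(L \right)} = \frac{2 L}{1 + L}$ ($R{\left(L \right)} = \frac{L + L}{L + 1} = \frac{2 L}{1 + L}$)
$\frac{\left(-244 - 128\right) + O}{R{\left(20 \right)} + \sqrt{104 - 12}} = \frac{\left(-244 - 128\right) - 464}{2 \cdot 20 \frac{1}{1 + 20} + \sqrt{104 - 12}} = \frac{\left(-244 - 128\right) - 464}{2 \cdot 20 \cdot \frac{1}{21} + \sqrt{92}} = \frac{-372 - 464}{2 \cdot 20 \cdot \frac{1}{21} + 2 \sqrt{23}} = - \frac{836}{\frac{40}{21} + 2 \sqrt{23}}$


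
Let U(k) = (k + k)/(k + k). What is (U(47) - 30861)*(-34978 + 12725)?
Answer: 686727580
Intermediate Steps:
U(k) = 1 (U(k) = (2*k)/((2*k)) = (2*k)*(1/(2*k)) = 1)
(U(47) - 30861)*(-34978 + 12725) = (1 - 30861)*(-34978 + 12725) = -30860*(-22253) = 686727580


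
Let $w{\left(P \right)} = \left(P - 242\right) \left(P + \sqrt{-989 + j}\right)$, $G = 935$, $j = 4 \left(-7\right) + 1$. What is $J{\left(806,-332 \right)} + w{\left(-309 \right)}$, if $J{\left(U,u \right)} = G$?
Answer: $171194 - 1102 i \sqrt{254} \approx 1.7119 \cdot 10^{5} - 17563.0 i$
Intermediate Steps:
$j = -27$ ($j = -28 + 1 = -27$)
$J{\left(U,u \right)} = 935$
$w{\left(P \right)} = \left(-242 + P\right) \left(P + 2 i \sqrt{254}\right)$ ($w{\left(P \right)} = \left(P - 242\right) \left(P + \sqrt{-989 - 27}\right) = \left(-242 + P\right) \left(P + \sqrt{-1016}\right) = \left(-242 + P\right) \left(P + 2 i \sqrt{254}\right)$)
$J{\left(806,-332 \right)} + w{\left(-309 \right)} = 935 + \left(\left(-309\right)^{2} - -74778 - 484 i \sqrt{254} + 2 i \left(-309\right) \sqrt{254}\right) = 935 + \left(95481 + 74778 - 484 i \sqrt{254} - 618 i \sqrt{254}\right) = 935 + \left(170259 - 1102 i \sqrt{254}\right) = 171194 - 1102 i \sqrt{254}$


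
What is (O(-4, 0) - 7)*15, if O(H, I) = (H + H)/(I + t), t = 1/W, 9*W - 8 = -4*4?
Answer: 5/3 ≈ 1.6667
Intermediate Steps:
W = -8/9 (W = 8/9 + (-4*4)/9 = 8/9 + (1/9)*(-16) = 8/9 - 16/9 = -8/9 ≈ -0.88889)
t = -9/8 (t = 1/(-8/9) = 1*(-9/8) = -9/8 ≈ -1.1250)
O(H, I) = 2*H/(-9/8 + I) (O(H, I) = (H + H)/(I - 9/8) = (2*H)/(-9/8 + I) = 2*H/(-9/8 + I))
(O(-4, 0) - 7)*15 = (16*(-4)/(-9 + 8*0) - 7)*15 = (16*(-4)/(-9 + 0) - 7)*15 = (16*(-4)/(-9) - 7)*15 = (16*(-4)*(-1/9) - 7)*15 = (64/9 - 7)*15 = (1/9)*15 = 5/3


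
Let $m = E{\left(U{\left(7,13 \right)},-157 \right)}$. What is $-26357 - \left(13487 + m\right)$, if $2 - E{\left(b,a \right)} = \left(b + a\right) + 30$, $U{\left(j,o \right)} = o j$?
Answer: $-39882$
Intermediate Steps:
$U{\left(j,o \right)} = j o$
$E{\left(b,a \right)} = -28 - a - b$ ($E{\left(b,a \right)} = 2 - \left(\left(b + a\right) + 30\right) = 2 - \left(\left(a + b\right) + 30\right) = 2 - \left(30 + a + b\right) = -28 - a - b$)
$m = 38$ ($m = -28 - -157 - 7 \cdot 13 = -28 + 157 - 91 = 38$)
$-26357 - \left(13487 + m\right) = -26357 - 13525 = -39882$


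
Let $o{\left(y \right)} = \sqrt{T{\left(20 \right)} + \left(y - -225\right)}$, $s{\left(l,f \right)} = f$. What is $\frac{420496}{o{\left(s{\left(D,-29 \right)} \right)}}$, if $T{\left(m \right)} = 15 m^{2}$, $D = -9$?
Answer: $\frac{210248 \sqrt{1549}}{1549} \approx 5342.0$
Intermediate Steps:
$o{\left(y \right)} = \sqrt{6225 + y}$ ($o{\left(y \right)} = \sqrt{15 \cdot 20^{2} + \left(y - -225\right)} = \sqrt{15 \cdot 400 + \left(y + 225\right)} = \sqrt{6000 + \left(225 + y\right)} = \sqrt{6225 + y}$)
$\frac{420496}{o{\left(s{\left(D,-29 \right)} \right)}} = \frac{420496}{\sqrt{6225 - 29}} = \frac{420496}{\sqrt{6196}} = \frac{420496}{2 \sqrt{1549}} = 420496 \frac{\sqrt{1549}}{3098} = \frac{210248 \sqrt{1549}}{1549}$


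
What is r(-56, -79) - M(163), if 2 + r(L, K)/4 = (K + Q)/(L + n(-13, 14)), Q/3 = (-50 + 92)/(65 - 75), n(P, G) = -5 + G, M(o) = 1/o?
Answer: -8059/38305 ≈ -0.21039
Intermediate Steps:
Q = -63/5 (Q = 3*((-50 + 92)/(65 - 75)) = 3*(42/(-10)) = 3*(42*(-⅒)) = 3*(-21/5) = -63/5 ≈ -12.600)
r(L, K) = -8 + 4*(-63/5 + K)/(9 + L) (r(L, K) = -8 + 4*((K - 63/5)/(L + (-5 + 14))) = -8 + 4*((-63/5 + K)/(L + 9)) = -8 + 4*((-63/5 + K)/(9 + L)) = -8 + 4*(-63/5 + K)/(9 + L))
r(-56, -79) - M(163) = 4*(-153 - 10*(-56) + 5*(-79))/(5*(9 - 56)) - 1/163 = (⅘)*(-153 + 560 - 395)/(-47) - 1*1/163 = (⅘)*(-1/47)*12 - 1/163 = -48/235 - 1/163 = -8059/38305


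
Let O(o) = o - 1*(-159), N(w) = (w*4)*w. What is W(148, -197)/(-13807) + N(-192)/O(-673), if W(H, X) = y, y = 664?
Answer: -1018133144/3548399 ≈ -286.93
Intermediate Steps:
N(w) = 4*w² (N(w) = (4*w)*w = 4*w²)
O(o) = 159 + o (O(o) = o + 159 = 159 + o)
W(H, X) = 664
W(148, -197)/(-13807) + N(-192)/O(-673) = 664/(-13807) + (4*(-192)²)/(159 - 673) = 664*(-1/13807) + (4*36864)/(-514) = -664/13807 + 147456*(-1/514) = -664/13807 - 73728/257 = -1018133144/3548399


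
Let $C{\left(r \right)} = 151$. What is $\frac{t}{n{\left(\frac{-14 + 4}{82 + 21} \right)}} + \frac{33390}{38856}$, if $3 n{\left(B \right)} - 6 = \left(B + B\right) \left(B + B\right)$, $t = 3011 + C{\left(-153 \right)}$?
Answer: $\frac{326040752067}{207406852} \approx 1572.0$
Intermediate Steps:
$t = 3162$ ($t = 3011 + 151 = 3162$)
$n{\left(B \right)} = 2 + \frac{4 B^{2}}{3}$ ($n{\left(B \right)} = 2 + \frac{\left(B + B\right) \left(B + B\right)}{3} = 2 + \frac{2 B 2 B}{3} = 2 + \frac{4 B^{2}}{3}$)
$\frac{t}{n{\left(\frac{-14 + 4}{82 + 21} \right)}} + \frac{33390}{38856} = \frac{3162}{2 + \frac{4 \left(\frac{-14 + 4}{82 + 21}\right)^{2}}{3}} + \frac{33390}{38856} = \frac{3162}{2 + \frac{4 \left(- \frac{10}{103}\right)^{2}}{3}} + 33390 \cdot \frac{1}{38856} = \frac{3162}{2 + \frac{4 \left(\left(-10\right) \frac{1}{103}\right)^{2}}{3}} + \frac{5565}{6476} = \frac{3162}{2 + \frac{4 \left(- \frac{10}{103}\right)^{2}}{3}} + \frac{5565}{6476} = \frac{3162}{2 + \frac{4}{3} \cdot \frac{100}{10609}} + \frac{5565}{6476} = \frac{3162}{2 + \frac{400}{31827}} + \frac{5565}{6476} = \frac{3162}{\frac{64054}{31827}} + \frac{5565}{6476} = 3162 \cdot \frac{31827}{64054} + \frac{5565}{6476} = \frac{50318487}{32027} + \frac{5565}{6476} = \frac{326040752067}{207406852}$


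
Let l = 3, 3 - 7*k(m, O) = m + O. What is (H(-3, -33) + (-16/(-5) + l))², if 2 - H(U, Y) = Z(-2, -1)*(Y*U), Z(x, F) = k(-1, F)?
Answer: 4787344/1225 ≈ 3908.0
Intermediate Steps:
k(m, O) = 3/7 - O/7 - m/7 (k(m, O) = 3/7 - (m + O)/7 = 3/7 - (O + m)/7 = 3/7 + (-O/7 - m/7) = 3/7 - O/7 - m/7)
Z(x, F) = 4/7 - F/7 (Z(x, F) = 3/7 - F/7 - ⅐*(-1) = 3/7 - F/7 + ⅐ = 4/7 - F/7)
H(U, Y) = 2 - 5*U*Y/7 (H(U, Y) = 2 - (4/7 - ⅐*(-1))*Y*U = 2 - (4/7 + ⅐)*U*Y = 2 - 5*U*Y/7)
(H(-3, -33) + (-16/(-5) + l))² = ((2 - 5/7*(-3)*(-33)) + (-16/(-5) + 3))² = ((2 - 495/7) + (-16*(-1)/5 + 3))² = (-481/7 + (-16*(-⅕) + 3))² = (-481/7 + (16/5 + 3))² = (-481/7 + 31/5)² = (-2188/35)² = 4787344/1225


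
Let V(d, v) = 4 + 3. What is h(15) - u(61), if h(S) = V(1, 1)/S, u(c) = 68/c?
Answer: -593/915 ≈ -0.64809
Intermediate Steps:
V(d, v) = 7
h(S) = 7/S
h(15) - u(61) = 7/15 - 68/61 = -593/915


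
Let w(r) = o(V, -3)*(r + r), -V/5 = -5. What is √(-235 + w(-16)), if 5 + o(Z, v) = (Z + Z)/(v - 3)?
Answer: 5*√69/3 ≈ 13.844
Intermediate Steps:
V = 25 (V = -5*(-5) = 25)
o(Z, v) = -5 + 2*Z/(-3 + v) (o(Z, v) = -5 + (Z + Z)/(v - 3) = -5 + (2*Z)/(-3 + v) = -5 + 2*Z/(-3 + v))
w(r) = -80*r/3 (w(r) = ((15 - 5*(-3) + 2*25)/(-3 - 3))*(r + r) = ((15 + 15 + 50)/(-6))*(2*r) = (-⅙*80)*(2*r) = -80*r/3)
√(-235 + w(-16)) = √(-235 - 80/3*(-16)) = √(-235 + 1280/3) = √(575/3) = 5*√69/3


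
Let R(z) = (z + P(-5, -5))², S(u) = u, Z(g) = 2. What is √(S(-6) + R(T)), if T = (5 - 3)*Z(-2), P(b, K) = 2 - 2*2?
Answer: I*√2 ≈ 1.4142*I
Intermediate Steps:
P(b, K) = -2 (P(b, K) = 2 - 4 = -2)
T = 4 (T = (5 - 3)*2 = 2*2 = 4)
R(z) = (-2 + z)² (R(z) = (z - 2)² = (-2 + z)²)
√(S(-6) + R(T)) = √(-6 + (-2 + 4)²) = √(-6 + 2²) = √(-6 + 4) = √(-2) = I*√2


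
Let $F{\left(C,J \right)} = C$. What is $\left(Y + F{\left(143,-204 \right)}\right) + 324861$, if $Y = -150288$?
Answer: $174716$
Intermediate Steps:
$\left(Y + F{\left(143,-204 \right)}\right) + 324861 = \left(-150288 + 143\right) + 324861 = -150145 + 324861 = 174716$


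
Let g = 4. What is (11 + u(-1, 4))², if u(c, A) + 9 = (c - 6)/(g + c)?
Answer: ⅑ ≈ 0.11111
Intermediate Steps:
u(c, A) = -9 + (-6 + c)/(4 + c) (u(c, A) = -9 + (c - 6)/(4 + c) = -9 + (-6 + c)/(4 + c))
(11 + u(-1, 4))² = (11 + 2*(-21 - 4*(-1))/(4 - 1))² = (11 + 2*(-21 + 4)/3)² = (11 + 2*(⅓)*(-17))² = (11 - 34/3)² = (-⅓)² = ⅑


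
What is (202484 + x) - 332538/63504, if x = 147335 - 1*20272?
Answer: 3487870025/10584 ≈ 3.2954e+5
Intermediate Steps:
x = 127063 (x = 147335 - 20272 = 127063)
(202484 + x) - 332538/63504 = (202484 + 127063) - 332538/63504 = 329547 - 332538*1/63504 = 329547 - 55423/10584 = 3487870025/10584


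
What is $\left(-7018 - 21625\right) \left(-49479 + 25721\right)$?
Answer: $680500394$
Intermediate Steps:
$\left(-7018 - 21625\right) \left(-49479 + 25721\right) = \left(-28643\right) \left(-23758\right) = 680500394$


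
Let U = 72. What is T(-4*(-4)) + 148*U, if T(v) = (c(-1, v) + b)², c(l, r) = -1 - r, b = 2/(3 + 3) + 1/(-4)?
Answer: 1575673/144 ≈ 10942.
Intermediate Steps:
b = 1/12 (b = 2/6 + 1*(-¼) = 2*(⅙) - ¼ = ⅓ - ¼ = 1/12 ≈ 0.083333)
T(v) = (-11/12 - v)² (T(v) = ((-1 - v) + 1/12)² = (-11/12 - v)²)
T(-4*(-4)) + 148*U = (11 + 12*(-4*(-4)))²/144 + 148*72 = (11 + 12*16)²/144 + 10656 = (11 + 192)²/144 + 10656 = (1/144)*203² + 10656 = (1/144)*41209 + 10656 = 41209/144 + 10656 = 1575673/144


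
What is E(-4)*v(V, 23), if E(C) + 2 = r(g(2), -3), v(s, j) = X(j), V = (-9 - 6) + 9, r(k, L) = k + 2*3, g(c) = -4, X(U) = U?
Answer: 0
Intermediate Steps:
r(k, L) = 6 + k (r(k, L) = k + 6 = 6 + k)
V = -6 (V = -15 + 9 = -6)
v(s, j) = j
E(C) = 0 (E(C) = -2 + (6 - 4) = -2 + 2 = 0)
E(-4)*v(V, 23) = 0*23 = 0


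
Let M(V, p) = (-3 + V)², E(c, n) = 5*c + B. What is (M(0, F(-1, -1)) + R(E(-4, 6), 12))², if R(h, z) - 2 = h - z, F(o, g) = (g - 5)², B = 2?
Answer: 361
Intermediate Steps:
F(o, g) = (-5 + g)²
E(c, n) = 2 + 5*c (E(c, n) = 5*c + 2 = 2 + 5*c)
R(h, z) = 2 + h - z (R(h, z) = 2 + (h - z) = 2 + h - z)
(M(0, F(-1, -1)) + R(E(-4, 6), 12))² = ((-3 + 0)² + (2 + (2 + 5*(-4)) - 1*12))² = ((-3)² + (2 + (2 - 20) - 12))² = (9 + (2 - 18 - 12))² = (9 - 28)² = (-19)² = 361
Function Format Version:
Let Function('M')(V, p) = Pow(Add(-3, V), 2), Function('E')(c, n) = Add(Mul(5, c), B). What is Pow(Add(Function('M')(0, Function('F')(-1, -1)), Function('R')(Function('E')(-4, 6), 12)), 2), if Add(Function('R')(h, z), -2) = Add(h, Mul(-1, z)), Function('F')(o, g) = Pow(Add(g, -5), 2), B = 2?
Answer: 361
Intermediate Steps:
Function('F')(o, g) = Pow(Add(-5, g), 2)
Function('E')(c, n) = Add(2, Mul(5, c)) (Function('E')(c, n) = Add(Mul(5, c), 2) = Add(2, Mul(5, c)))
Function('R')(h, z) = Add(2, h, Mul(-1, z)) (Function('R')(h, z) = Add(2, Add(h, Mul(-1, z))) = Add(2, h, Mul(-1, z)))
Pow(Add(Function('M')(0, Function('F')(-1, -1)), Function('R')(Function('E')(-4, 6), 12)), 2) = Pow(Add(Pow(Add(-3, 0), 2), Add(2, Add(2, Mul(5, -4)), Mul(-1, 12))), 2) = Pow(Add(Pow(-3, 2), Add(2, Add(2, -20), -12)), 2) = Pow(Add(9, Add(2, -18, -12)), 2) = Pow(Add(9, -28), 2) = Pow(-19, 2) = 361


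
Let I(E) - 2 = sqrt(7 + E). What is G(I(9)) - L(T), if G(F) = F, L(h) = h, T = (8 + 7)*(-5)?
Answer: 81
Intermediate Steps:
T = -75 (T = 15*(-5) = -75)
I(E) = 2 + sqrt(7 + E)
G(I(9)) - L(T) = (2 + sqrt(7 + 9)) - 1*(-75) = (2 + sqrt(16)) + 75 = (2 + 4) + 75 = 6 + 75 = 81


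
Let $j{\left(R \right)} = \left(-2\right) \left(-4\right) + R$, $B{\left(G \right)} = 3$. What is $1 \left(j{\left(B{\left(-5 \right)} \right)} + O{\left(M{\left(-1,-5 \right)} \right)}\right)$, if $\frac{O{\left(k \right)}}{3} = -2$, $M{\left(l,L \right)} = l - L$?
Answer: $5$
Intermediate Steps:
$O{\left(k \right)} = -6$ ($O{\left(k \right)} = 3 \left(-2\right) = -6$)
$j{\left(R \right)} = 8 + R$
$1 \left(j{\left(B{\left(-5 \right)} \right)} + O{\left(M{\left(-1,-5 \right)} \right)}\right) = 1 \left(\left(8 + 3\right) - 6\right) = 1 \left(11 - 6\right) = 1 \cdot 5 = 5$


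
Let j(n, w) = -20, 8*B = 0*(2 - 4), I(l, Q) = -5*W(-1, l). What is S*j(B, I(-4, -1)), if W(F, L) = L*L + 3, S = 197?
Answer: -3940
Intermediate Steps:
W(F, L) = 3 + L**2 (W(F, L) = L**2 + 3 = 3 + L**2)
I(l, Q) = -15 - 5*l**2 (I(l, Q) = -5*(3 + l**2) = -15 - 5*l**2)
B = 0 (B = (0*(2 - 4))/8 = (0*(-2))/8 = (1/8)*0 = 0)
S*j(B, I(-4, -1)) = 197*(-20) = -3940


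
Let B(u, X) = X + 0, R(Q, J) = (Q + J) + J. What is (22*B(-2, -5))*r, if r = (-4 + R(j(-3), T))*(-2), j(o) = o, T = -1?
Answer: -1980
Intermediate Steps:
R(Q, J) = Q + 2*J (R(Q, J) = (J + Q) + J = Q + 2*J)
B(u, X) = X
r = 18 (r = (-4 + (-3 + 2*(-1)))*(-2) = (-4 + (-3 - 2))*(-2) = (-4 - 5)*(-2) = -9*(-2) = 18)
(22*B(-2, -5))*r = (22*(-5))*18 = -110*18 = -1980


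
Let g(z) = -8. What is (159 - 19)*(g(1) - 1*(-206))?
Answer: 27720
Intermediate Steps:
(159 - 19)*(g(1) - 1*(-206)) = (159 - 19)*(-8 - 1*(-206)) = 140*(-8 + 206) = 140*198 = 27720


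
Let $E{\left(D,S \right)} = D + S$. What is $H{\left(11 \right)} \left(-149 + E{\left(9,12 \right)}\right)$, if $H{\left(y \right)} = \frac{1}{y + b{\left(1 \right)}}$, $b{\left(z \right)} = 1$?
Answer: $- \frac{32}{3} \approx -10.667$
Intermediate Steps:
$H{\left(y \right)} = \frac{1}{1 + y}$ ($H{\left(y \right)} = \frac{1}{y + 1} = \frac{1}{1 + y}$)
$H{\left(11 \right)} \left(-149 + E{\left(9,12 \right)}\right) = \frac{-149 + \left(9 + 12\right)}{1 + 11} = \frac{-149 + 21}{12} = \frac{1}{12} \left(-128\right) = - \frac{32}{3}$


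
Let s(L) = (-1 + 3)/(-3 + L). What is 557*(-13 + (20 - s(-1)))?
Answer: 8355/2 ≈ 4177.5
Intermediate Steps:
s(L) = 2/(-3 + L)
557*(-13 + (20 - s(-1))) = 557*(-13 + (20 - 2/(-3 - 1))) = 557*(-13 + (20 - 2/(-4))) = 557*(-13 + (20 - 2*(-1)/4)) = 557*(-13 + (20 - 1*(-1/2))) = 557*(-13 + (20 + 1/2)) = 557*(-13 + 41/2) = 557*(15/2) = 8355/2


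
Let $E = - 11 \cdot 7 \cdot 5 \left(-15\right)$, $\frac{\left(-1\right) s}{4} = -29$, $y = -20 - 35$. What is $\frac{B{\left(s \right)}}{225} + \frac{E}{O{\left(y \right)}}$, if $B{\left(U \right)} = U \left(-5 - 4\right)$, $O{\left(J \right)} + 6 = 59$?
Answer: $\frac{138227}{1325} \approx 104.32$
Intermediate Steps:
$y = -55$ ($y = -20 - 35 = -55$)
$O{\left(J \right)} = 53$ ($O{\left(J \right)} = -6 + 59 = 53$)
$s = 116$ ($s = \left(-4\right) \left(-29\right) = 116$)
$E = 5775$ ($E = \left(-11\right) 35 \left(-15\right) = \left(-385\right) \left(-15\right) = 5775$)
$B{\left(U \right)} = - 9 U$ ($B{\left(U \right)} = U \left(-9\right) = - 9 U$)
$\frac{B{\left(s \right)}}{225} + \frac{E}{O{\left(y \right)}} = \frac{\left(-9\right) 116}{225} + \frac{5775}{53} = \left(-1044\right) \frac{1}{225} + 5775 \cdot \frac{1}{53} = - \frac{116}{25} + \frac{5775}{53} = \frac{138227}{1325}$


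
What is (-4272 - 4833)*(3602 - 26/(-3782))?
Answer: -62017751475/1891 ≈ -3.2796e+7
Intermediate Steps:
(-4272 - 4833)*(3602 - 26/(-3782)) = -9105*(3602 - 26*(-1/3782)) = -9105*(3602 + 13/1891) = -9105*6811395/1891 = -62017751475/1891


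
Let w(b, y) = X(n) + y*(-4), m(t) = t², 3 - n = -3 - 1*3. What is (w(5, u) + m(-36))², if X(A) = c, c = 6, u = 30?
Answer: 1397124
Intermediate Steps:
n = 9 (n = 3 - (-3 - 1*3) = 3 - (-3 - 3) = 3 - 1*(-6) = 3 + 6 = 9)
X(A) = 6
w(b, y) = 6 - 4*y (w(b, y) = 6 + y*(-4) = 6 - 4*y)
(w(5, u) + m(-36))² = ((6 - 4*30) + (-36)²)² = ((6 - 120) + 1296)² = (-114 + 1296)² = 1182² = 1397124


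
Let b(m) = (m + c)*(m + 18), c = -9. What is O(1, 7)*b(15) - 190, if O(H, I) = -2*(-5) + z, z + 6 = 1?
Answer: 800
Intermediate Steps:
z = -5 (z = -6 + 1 = -5)
O(H, I) = 5 (O(H, I) = -2*(-5) - 5 = 10 - 5 = 5)
b(m) = (-9 + m)*(18 + m) (b(m) = (m - 9)*(m + 18) = (-9 + m)*(18 + m))
O(1, 7)*b(15) - 190 = 5*(-162 + 15² + 9*15) - 190 = 5*(-162 + 225 + 135) - 190 = 5*198 - 190 = 990 - 190 = 800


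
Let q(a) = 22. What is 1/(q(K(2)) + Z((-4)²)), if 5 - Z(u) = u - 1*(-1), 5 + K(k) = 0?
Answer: ⅒ ≈ 0.10000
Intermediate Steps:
K(k) = -5 (K(k) = -5 + 0 = -5)
Z(u) = 4 - u (Z(u) = 5 - (u - 1*(-1)) = 5 - (u + 1) = 5 - (1 + u) = 5 + (-1 - u) = 4 - u)
1/(q(K(2)) + Z((-4)²)) = 1/(22 + (4 - 1*(-4)²)) = 1/(22 + (4 - 1*16)) = 1/(22 + (4 - 16)) = 1/(22 - 12) = 1/10 = ⅒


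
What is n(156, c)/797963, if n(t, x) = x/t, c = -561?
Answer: -11/2440828 ≈ -4.5067e-6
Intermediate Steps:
n(156, c)/797963 = -561/156/797963 = -561*1/156*(1/797963) = -187/52*1/797963 = -11/2440828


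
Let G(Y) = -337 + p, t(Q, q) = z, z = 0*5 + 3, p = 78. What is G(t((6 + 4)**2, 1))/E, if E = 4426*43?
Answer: -259/190318 ≈ -0.0013609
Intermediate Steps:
z = 3 (z = 0 + 3 = 3)
t(Q, q) = 3
G(Y) = -259 (G(Y) = -337 + 78 = -259)
E = 190318
G(t((6 + 4)**2, 1))/E = -259/190318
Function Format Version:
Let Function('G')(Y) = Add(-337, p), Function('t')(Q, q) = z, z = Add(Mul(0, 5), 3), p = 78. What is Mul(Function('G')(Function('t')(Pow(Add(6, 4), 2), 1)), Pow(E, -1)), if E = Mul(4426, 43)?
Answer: Rational(-259, 190318) ≈ -0.0013609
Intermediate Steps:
z = 3 (z = Add(0, 3) = 3)
Function('t')(Q, q) = 3
Function('G')(Y) = -259 (Function('G')(Y) = Add(-337, 78) = -259)
E = 190318
Mul(Function('G')(Function('t')(Pow(Add(6, 4), 2), 1)), Pow(E, -1)) = Mul(-259, Pow(190318, -1)) = Mul(-259, Rational(1, 190318)) = Rational(-259, 190318)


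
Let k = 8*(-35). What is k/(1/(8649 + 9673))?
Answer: -5130160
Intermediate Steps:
k = -280
k/(1/(8649 + 9673)) = -280/(1/(8649 + 9673)) = -280/(1/18322) = -280/1/18322 = -280*18322 = -5130160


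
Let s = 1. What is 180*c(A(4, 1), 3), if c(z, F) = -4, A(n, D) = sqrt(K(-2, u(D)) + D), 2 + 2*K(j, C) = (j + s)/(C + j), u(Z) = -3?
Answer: -720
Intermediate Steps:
K(j, C) = -1 + (1 + j)/(2*(C + j)) (K(j, C) = -1 + ((j + 1)/(C + j))/2 = -1 + ((1 + j)/(C + j))/2 = -1 + (1 + j)/(2*(C + j)))
A(n, D) = sqrt(-9/10 + D) (A(n, D) = sqrt((1/2 - 1*(-3) - 1/2*(-2))/(-3 - 2) + D) = sqrt((1/2 + 3 + 1)/(-5) + D) = sqrt(-1/5*9/2 + D) = sqrt(-9/10 + D))
180*c(A(4, 1), 3) = 180*(-4) = -720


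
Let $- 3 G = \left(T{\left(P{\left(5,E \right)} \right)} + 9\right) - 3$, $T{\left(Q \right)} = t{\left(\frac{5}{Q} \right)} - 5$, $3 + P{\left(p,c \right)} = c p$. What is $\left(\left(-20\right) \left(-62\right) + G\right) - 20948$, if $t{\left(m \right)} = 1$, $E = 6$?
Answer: $- \frac{59126}{3} \approx -19709.0$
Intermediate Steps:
$P{\left(p,c \right)} = -3 + c p$
$T{\left(Q \right)} = -4$ ($T{\left(Q \right)} = 1 - 5 = -4$)
$G = - \frac{2}{3}$ ($G = - \frac{\left(-4 + 9\right) - 3}{3} = - \frac{5 - 3}{3} = \left(- \frac{1}{3}\right) 2 = - \frac{2}{3} \approx -0.66667$)
$\left(\left(-20\right) \left(-62\right) + G\right) - 20948 = \left(\left(-20\right) \left(-62\right) - \frac{2}{3}\right) - 20948 = \left(1240 - \frac{2}{3}\right) - 20948 = \frac{3718}{3} - 20948 = - \frac{59126}{3}$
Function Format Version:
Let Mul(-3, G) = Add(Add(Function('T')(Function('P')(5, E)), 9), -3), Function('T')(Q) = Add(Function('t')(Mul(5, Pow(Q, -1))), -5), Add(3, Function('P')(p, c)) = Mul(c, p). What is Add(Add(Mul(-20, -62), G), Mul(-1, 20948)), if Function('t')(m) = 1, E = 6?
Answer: Rational(-59126, 3) ≈ -19709.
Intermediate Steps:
Function('P')(p, c) = Add(-3, Mul(c, p))
Function('T')(Q) = -4 (Function('T')(Q) = Add(1, -5) = -4)
G = Rational(-2, 3) (G = Mul(Rational(-1, 3), Add(Add(-4, 9), -3)) = Mul(Rational(-1, 3), Add(5, -3)) = Mul(Rational(-1, 3), 2) = Rational(-2, 3) ≈ -0.66667)
Add(Add(Mul(-20, -62), G), Mul(-1, 20948)) = Add(Add(Mul(-20, -62), Rational(-2, 3)), Mul(-1, 20948)) = Add(Add(1240, Rational(-2, 3)), -20948) = Add(Rational(3718, 3), -20948) = Rational(-59126, 3)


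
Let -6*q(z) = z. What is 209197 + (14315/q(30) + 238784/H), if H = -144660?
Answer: 7462009414/36165 ≈ 2.0633e+5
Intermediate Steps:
q(z) = -z/6
209197 + (14315/q(30) + 238784/H) = 209197 + (14315/((-⅙*30)) + 238784/(-144660)) = 209197 + (14315/(-5) + 238784*(-1/144660)) = 209197 + (14315*(-⅕) - 59696/36165) = 209197 + (-2863 - 59696/36165) = 209197 - 103600091/36165 = 7462009414/36165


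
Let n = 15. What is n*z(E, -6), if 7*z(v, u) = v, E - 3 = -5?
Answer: -30/7 ≈ -4.2857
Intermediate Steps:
E = -2 (E = 3 - 5 = -2)
z(v, u) = v/7
n*z(E, -6) = 15*((⅐)*(-2)) = 15*(-2/7) = -30/7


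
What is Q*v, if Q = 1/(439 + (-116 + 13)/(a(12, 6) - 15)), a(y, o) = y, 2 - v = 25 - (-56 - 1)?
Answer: -12/71 ≈ -0.16901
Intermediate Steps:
v = -80 (v = 2 - (25 - (-56 - 1)) = 2 - (25 - 1*(-57)) = 2 - (25 + 57) = 2 - 1*82 = 2 - 82 = -80)
Q = 3/1420 (Q = 1/(439 + (-116 + 13)/(12 - 15)) = 1/(439 - 103/(-3)) = 1/(439 - 103*(-⅓)) = 1/(439 + 103/3) = 1/(1420/3) = 3/1420 ≈ 0.0021127)
Q*v = (3/1420)*(-80) = -12/71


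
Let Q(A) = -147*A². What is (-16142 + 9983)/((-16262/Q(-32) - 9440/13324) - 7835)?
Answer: 1544088301056/1964419387319 ≈ 0.78603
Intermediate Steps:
(-16142 + 9983)/((-16262/Q(-32) - 9440/13324) - 7835) = (-16142 + 9983)/((-16262/((-147*(-32)²)) - 9440/13324) - 7835) = -6159/((-16262/((-147*1024)) - 9440*1/13324) - 7835) = -6159/((-16262/(-150528) - 2360/3331) - 7835) = -6159/((-16262*(-1/150528) - 2360/3331) - 7835) = -6159/((8131/75264 - 2360/3331) - 7835) = -6159/(-150538679/250704384 - 7835) = -6159/(-1964419387319/250704384) = -6159*(-250704384/1964419387319) = 1544088301056/1964419387319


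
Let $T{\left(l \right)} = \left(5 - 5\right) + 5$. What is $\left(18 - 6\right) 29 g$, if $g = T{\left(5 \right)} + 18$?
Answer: $8004$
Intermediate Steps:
$T{\left(l \right)} = 5$ ($T{\left(l \right)} = 0 + 5 = 5$)
$g = 23$ ($g = 5 + 18 = 23$)
$\left(18 - 6\right) 29 g = \left(18 - 6\right) 29 \cdot 23 = 12 \cdot 29 \cdot 23 = 348 \cdot 23 = 8004$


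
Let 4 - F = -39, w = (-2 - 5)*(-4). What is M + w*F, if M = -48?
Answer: 1156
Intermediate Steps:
w = 28 (w = -7*(-4) = 28)
F = 43 (F = 4 - 1*(-39) = 4 + 39 = 43)
M + w*F = -48 + 28*43 = -48 + 1204 = 1156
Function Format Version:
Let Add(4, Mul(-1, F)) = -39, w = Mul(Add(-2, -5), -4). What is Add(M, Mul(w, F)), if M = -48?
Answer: 1156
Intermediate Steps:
w = 28 (w = Mul(-7, -4) = 28)
F = 43 (F = Add(4, Mul(-1, -39)) = Add(4, 39) = 43)
Add(M, Mul(w, F)) = Add(-48, Mul(28, 43)) = Add(-48, 1204) = 1156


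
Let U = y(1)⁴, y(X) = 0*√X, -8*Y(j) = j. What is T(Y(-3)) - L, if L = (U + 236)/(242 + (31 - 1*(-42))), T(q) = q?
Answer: -943/2520 ≈ -0.37421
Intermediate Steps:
Y(j) = -j/8
y(X) = 0
U = 0 (U = 0⁴ = 0)
L = 236/315 (L = (0 + 236)/(242 + (31 - 1*(-42))) = 236/(242 + (31 + 42)) = 236/(242 + 73) = 236/315 ≈ 0.74921)
T(Y(-3)) - L = -⅛*(-3) - 1*236/315 = 3/8 - 236/315 = -943/2520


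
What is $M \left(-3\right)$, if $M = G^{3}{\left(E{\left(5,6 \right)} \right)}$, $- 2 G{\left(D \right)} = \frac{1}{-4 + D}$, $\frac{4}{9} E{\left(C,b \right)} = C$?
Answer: $\frac{24}{24389} \approx 0.00098405$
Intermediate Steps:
$E{\left(C,b \right)} = \frac{9 C}{4}$
$G{\left(D \right)} = - \frac{1}{2 \left(-4 + D\right)}$
$M = - \frac{8}{24389}$ ($M = \left(- \frac{1}{-8 + 2 \cdot \frac{9}{4} \cdot 5}\right)^{3} = \left(- \frac{1}{-8 + 2 \cdot \frac{45}{4}}\right)^{3} = \left(- \frac{1}{-8 + \frac{45}{2}}\right)^{3} = \left(- \frac{1}{\frac{29}{2}}\right)^{3} = \left(\left(-1\right) \frac{2}{29}\right)^{3} = \left(- \frac{2}{29}\right)^{3} = - \frac{8}{24389} \approx -0.00032802$)
$M \left(-3\right) = \left(- \frac{8}{24389}\right) \left(-3\right) = \frac{24}{24389}$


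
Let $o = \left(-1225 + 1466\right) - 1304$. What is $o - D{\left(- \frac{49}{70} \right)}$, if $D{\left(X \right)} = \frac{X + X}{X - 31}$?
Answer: $- \frac{336985}{317} \approx -1063.0$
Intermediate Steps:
$D{\left(X \right)} = \frac{2 X}{-31 + X}$
$o = -1063$ ($o = 241 - 1304 = -1063$)
$o - D{\left(- \frac{49}{70} \right)} = -1063 - \frac{2 \left(- \frac{49}{70}\right)}{-31 - \frac{49}{70}} = -1063 - \frac{2 \left(\left(-49\right) \frac{1}{70}\right)}{-31 - \frac{7}{10}} = -1063 - 2 \left(- \frac{7}{10}\right) \frac{1}{-31 - \frac{7}{10}} = -1063 - 2 \left(- \frac{7}{10}\right) \frac{1}{- \frac{317}{10}} = -1063 - 2 \left(- \frac{7}{10}\right) \left(- \frac{10}{317}\right) = -1063 - \frac{14}{317} = - \frac{336985}{317}$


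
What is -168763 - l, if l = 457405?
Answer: -626168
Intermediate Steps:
-168763 - l = -168763 - 1*457405 = -168763 - 457405 = -626168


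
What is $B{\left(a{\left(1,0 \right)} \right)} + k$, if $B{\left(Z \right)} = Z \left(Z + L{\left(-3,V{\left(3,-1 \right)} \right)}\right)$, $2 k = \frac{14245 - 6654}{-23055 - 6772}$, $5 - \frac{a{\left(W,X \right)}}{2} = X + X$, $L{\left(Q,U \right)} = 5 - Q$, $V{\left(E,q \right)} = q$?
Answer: $\frac{10730129}{59654} \approx 179.87$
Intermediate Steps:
$a{\left(W,X \right)} = 10 - 4 X$ ($a{\left(W,X \right)} = 10 - 2 \left(X + X\right) = 10 - 2 \cdot 2 X = 10 - 4 X$)
$k = - \frac{7591}{59654}$ ($k = \frac{\left(14245 - 6654\right) \frac{1}{-23055 - 6772}}{2} = \frac{7591 \frac{1}{-29827}}{2} = \frac{7591 \left(- \frac{1}{29827}\right)}{2} = \frac{1}{2} \left(- \frac{7591}{29827}\right) = - \frac{7591}{59654} \approx -0.12725$)
$B{\left(Z \right)} = Z \left(8 + Z\right)$ ($B{\left(Z \right)} = Z \left(Z + \left(5 - -3\right)\right) = Z \left(Z + \left(5 + 3\right)\right) = Z \left(Z + 8\right) = Z \left(8 + Z\right)$)
$B{\left(a{\left(1,0 \right)} \right)} + k = \left(10 - 0\right) \left(8 + \left(10 - 0\right)\right) - \frac{7591}{59654} = \left(10 + 0\right) \left(8 + \left(10 + 0\right)\right) - \frac{7591}{59654} = 10 \left(8 + 10\right) - \frac{7591}{59654} = 10 \cdot 18 - \frac{7591}{59654} = 180 - \frac{7591}{59654} = \frac{10730129}{59654}$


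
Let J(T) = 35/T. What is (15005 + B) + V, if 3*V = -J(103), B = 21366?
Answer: 11238604/309 ≈ 36371.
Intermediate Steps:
V = -35/309 (V = (-35/103)/3 = (-1*35/103)/3 = (1/3)*(-35/103) = -35/309 ≈ -0.11327)
(15005 + B) + V = (15005 + 21366) - 35/309 = 36371 - 35/309 = 11238604/309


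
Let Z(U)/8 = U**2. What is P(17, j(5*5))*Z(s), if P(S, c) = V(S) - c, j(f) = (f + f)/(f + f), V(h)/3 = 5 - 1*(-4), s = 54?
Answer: 606528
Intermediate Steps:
V(h) = 27 (V(h) = 3*(5 - 1*(-4)) = 3*(5 + 4) = 3*9 = 27)
j(f) = 1 (j(f) = (2*f)/((2*f)) = (2*f)*(1/(2*f)) = 1)
P(S, c) = 27 - c
Z(U) = 8*U**2
P(17, j(5*5))*Z(s) = (27 - 1*1)*(8*54**2) = (27 - 1)*(8*2916) = 26*23328 = 606528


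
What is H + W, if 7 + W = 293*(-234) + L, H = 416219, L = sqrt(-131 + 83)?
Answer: 347650 + 4*I*sqrt(3) ≈ 3.4765e+5 + 6.9282*I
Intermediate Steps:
L = 4*I*sqrt(3) (L = sqrt(-48) = 4*I*sqrt(3) ≈ 6.9282*I)
W = -68569 + 4*I*sqrt(3) (W = -7 + (293*(-234) + 4*I*sqrt(3)) = -7 + (-68562 + 4*I*sqrt(3)) = -68569 + 4*I*sqrt(3) ≈ -68569.0 + 6.9282*I)
H + W = 416219 + (-68569 + 4*I*sqrt(3)) = 347650 + 4*I*sqrt(3)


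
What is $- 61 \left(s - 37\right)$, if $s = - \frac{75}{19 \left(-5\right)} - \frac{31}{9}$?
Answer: $\frac{413641}{171} \approx 2419.0$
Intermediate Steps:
$s = - \frac{454}{171}$ ($s = - \frac{75}{-95} - \frac{31}{9} = \left(-75\right) \left(- \frac{1}{95}\right) - \frac{31}{9} = \frac{15}{19} - \frac{31}{9} = - \frac{454}{171} \approx -2.655$)
$- 61 \left(s - 37\right) = - 61 \left(- \frac{454}{171} - 37\right) = \left(-61\right) \left(- \frac{6781}{171}\right) = \frac{413641}{171}$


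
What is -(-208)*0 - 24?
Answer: -24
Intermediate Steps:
-(-208)*0 - 24 = -104*0 - 24 = 0 - 24 = -24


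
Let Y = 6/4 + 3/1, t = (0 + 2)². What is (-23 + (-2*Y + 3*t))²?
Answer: 400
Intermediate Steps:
t = 4 (t = 2² = 4)
Y = 9/2 (Y = 6*(¼) + 3*1 = 3/2 + 3 = 9/2 ≈ 4.5000)
(-23 + (-2*Y + 3*t))² = (-23 + (-2*9/2 + 3*4))² = (-23 + (-9 + 12))² = (-23 + 3)² = (-20)² = 400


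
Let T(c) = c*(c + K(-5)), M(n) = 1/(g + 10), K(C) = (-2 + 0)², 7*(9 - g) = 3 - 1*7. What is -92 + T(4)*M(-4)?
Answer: -12380/137 ≈ -90.365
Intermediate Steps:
g = 67/7 (g = 9 - (3 - 1*7)/7 = 9 - (3 - 7)/7 = 9 - ⅐*(-4) = 9 + 4/7 = 67/7 ≈ 9.5714)
K(C) = 4 (K(C) = (-2)² = 4)
M(n) = 7/137 (M(n) = 1/(67/7 + 10) = 1/(137/7) = 7/137)
T(c) = c*(4 + c) (T(c) = c*(c + 4) = c*(4 + c))
-92 + T(4)*M(-4) = -92 + (4*(4 + 4))*(7/137) = -92 + (4*8)*(7/137) = -92 + 32*(7/137) = -92 + 224/137 = -12380/137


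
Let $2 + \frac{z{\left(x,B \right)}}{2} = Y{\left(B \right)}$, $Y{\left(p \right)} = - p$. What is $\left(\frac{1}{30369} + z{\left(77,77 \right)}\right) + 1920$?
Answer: $\frac{53510179}{30369} \approx 1762.0$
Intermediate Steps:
$z{\left(x,B \right)} = -4 - 2 B$ ($z{\left(x,B \right)} = -4 + 2 \left(- B\right) = -4 - 2 B$)
$\left(\frac{1}{30369} + z{\left(77,77 \right)}\right) + 1920 = \left(\frac{1}{30369} - 158\right) + 1920 = - \frac{4798301}{30369} + 1920 = \frac{53510179}{30369}$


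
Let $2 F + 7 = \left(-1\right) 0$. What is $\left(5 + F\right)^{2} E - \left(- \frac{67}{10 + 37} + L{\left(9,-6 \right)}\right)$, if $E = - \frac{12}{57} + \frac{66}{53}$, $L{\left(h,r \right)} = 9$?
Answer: $- \frac{496601}{94658} \approx -5.2463$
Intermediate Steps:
$E = \frac{1042}{1007}$ ($E = \left(-12\right) \frac{1}{57} + 66 \cdot \frac{1}{53} = - \frac{4}{19} + \frac{66}{53} = \frac{1042}{1007} \approx 1.0348$)
$F = - \frac{7}{2}$ ($F = - \frac{7}{2} + \frac{\left(-1\right) 0}{2} = - \frac{7}{2} + \frac{1}{2} \cdot 0 = - \frac{7}{2} + 0 = - \frac{7}{2} \approx -3.5$)
$\left(5 + F\right)^{2} E - \left(- \frac{67}{10 + 37} + L{\left(9,-6 \right)}\right) = \left(5 - \frac{7}{2}\right)^{2} \cdot \frac{1042}{1007} + \left(\frac{67}{10 + 37} - 9\right) = \left(\frac{3}{2}\right)^{2} \cdot \frac{1042}{1007} - \left(9 - \frac{67}{47}\right) = \frac{9}{4} \cdot \frac{1042}{1007} + \left(67 \cdot \frac{1}{47} - 9\right) = \frac{4689}{2014} + \left(\frac{67}{47} - 9\right) = \frac{4689}{2014} - \frac{356}{47} = - \frac{496601}{94658}$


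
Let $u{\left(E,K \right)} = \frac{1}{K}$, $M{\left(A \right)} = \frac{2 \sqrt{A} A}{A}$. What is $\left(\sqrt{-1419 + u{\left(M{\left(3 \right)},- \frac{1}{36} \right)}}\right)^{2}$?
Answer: $-1455$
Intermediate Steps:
$M{\left(A \right)} = 2 \sqrt{A}$ ($M{\left(A \right)} = \frac{2 A^{\frac{3}{2}}}{A} = 2 \sqrt{A}$)
$\left(\sqrt{-1419 + u{\left(M{\left(3 \right)},- \frac{1}{36} \right)}}\right)^{2} = \left(\sqrt{-1419 + \frac{1}{\left(-1\right) \frac{1}{36}}}\right)^{2} = \left(\sqrt{-1419 + \frac{1}{- \frac{1}{36}}}\right)^{2} = \left(\sqrt{-1419 - 36}\right)^{2} = \left(\sqrt{-1455}\right)^{2} = \left(i \sqrt{1455}\right)^{2} = -1455$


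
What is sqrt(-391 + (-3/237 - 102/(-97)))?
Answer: 4*I*sqrt(1431195521)/7663 ≈ 19.747*I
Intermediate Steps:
sqrt(-391 + (-3/237 - 102/(-97))) = sqrt(-391 + (-3*1/237 - 102*(-1/97))) = sqrt(-391 + (-1/79 + 102/97)) = sqrt(-391 + 7961/7663) = sqrt(-2988272/7663) = 4*I*sqrt(1431195521)/7663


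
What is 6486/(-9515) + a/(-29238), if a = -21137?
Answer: 1043717/25290870 ≈ 0.041269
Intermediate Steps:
6486/(-9515) + a/(-29238) = 6486/(-9515) - 21137/(-29238) = 6486*(-1/9515) - 21137*(-1/29238) = -6486/9515 + 21137/29238 = 1043717/25290870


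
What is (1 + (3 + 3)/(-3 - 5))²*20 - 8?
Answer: -27/4 ≈ -6.7500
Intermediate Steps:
(1 + (3 + 3)/(-3 - 5))²*20 - 8 = (1 + 6/(-8))²*20 - 8 = (1 + 6*(-⅛))²*20 - 8 = (1 - ¾)²*20 - 8 = (¼)²*20 - 8 = (1/16)*20 - 8 = 5/4 - 8 = -27/4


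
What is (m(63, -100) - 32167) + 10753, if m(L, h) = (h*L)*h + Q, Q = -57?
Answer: 608529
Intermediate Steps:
m(L, h) = -57 + L*h**2 (m(L, h) = (h*L)*h - 57 = (L*h)*h - 57 = L*h**2 - 57 = -57 + L*h**2)
(m(63, -100) - 32167) + 10753 = ((-57 + 63*(-100)**2) - 32167) + 10753 = ((-57 + 63*10000) - 32167) + 10753 = ((-57 + 630000) - 32167) + 10753 = (629943 - 32167) + 10753 = 597776 + 10753 = 608529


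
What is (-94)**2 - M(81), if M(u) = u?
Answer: 8755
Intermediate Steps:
(-94)**2 - M(81) = (-94)**2 - 1*81 = 8836 - 81 = 8755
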